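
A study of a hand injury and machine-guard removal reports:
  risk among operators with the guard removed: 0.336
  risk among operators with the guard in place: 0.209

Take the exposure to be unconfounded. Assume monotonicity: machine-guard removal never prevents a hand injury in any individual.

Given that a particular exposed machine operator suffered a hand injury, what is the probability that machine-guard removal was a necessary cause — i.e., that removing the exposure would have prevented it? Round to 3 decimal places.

PN ≈ 0.378

Let p₁ = 0.336, p₀ = 0.209.
Under exogeneity and monotonicity, PN = (p₁ − p₀) / p₁.
PN = (0.336 − 0.209) / 0.336 = 0.127 / 0.336 ≈ 0.3780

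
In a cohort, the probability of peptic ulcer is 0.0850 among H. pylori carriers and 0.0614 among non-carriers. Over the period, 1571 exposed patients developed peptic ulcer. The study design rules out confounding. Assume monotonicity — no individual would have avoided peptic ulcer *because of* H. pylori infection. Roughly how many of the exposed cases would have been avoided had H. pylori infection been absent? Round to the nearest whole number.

Let p₁ = 0.085, p₀ = 0.0614.
PN = (p₁ − p₀)/p₁ = (0.085 − 0.0614) / 0.085 ≈ 0.27765.
Attributable cases ≈ PN × (exposed cases) = 0.27765 × 1571 ≈ 436.18.

about 436 cases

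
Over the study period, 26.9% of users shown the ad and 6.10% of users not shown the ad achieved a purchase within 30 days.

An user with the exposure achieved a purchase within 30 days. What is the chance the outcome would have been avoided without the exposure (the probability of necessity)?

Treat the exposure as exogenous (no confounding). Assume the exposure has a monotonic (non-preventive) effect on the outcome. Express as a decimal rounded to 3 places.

PN ≈ 0.773

p₁ = 0.269, p₀ = 0.061.
Under exogeneity and monotonicity, PN = (p₁ − p₀) / p₁.
PN = (0.269 − 0.061) / 0.269 = 0.208 / 0.269 ≈ 0.7732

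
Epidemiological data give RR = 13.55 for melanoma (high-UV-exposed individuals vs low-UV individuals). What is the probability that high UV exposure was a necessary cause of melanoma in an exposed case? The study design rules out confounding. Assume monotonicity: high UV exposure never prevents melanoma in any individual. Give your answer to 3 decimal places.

PN ≈ 0.926

Under exogeneity and monotonicity, PN = (RR − 1) / RR = 1 − 1/RR.
PN = (13.55 − 1) / 13.55 = 12.55 / 13.55 ≈ 0.9262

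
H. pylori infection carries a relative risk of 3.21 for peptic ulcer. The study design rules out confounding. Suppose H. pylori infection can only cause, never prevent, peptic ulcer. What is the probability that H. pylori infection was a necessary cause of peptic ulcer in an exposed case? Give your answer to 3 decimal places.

Under exogeneity and monotonicity, PN = (RR − 1) / RR = 1 − 1/RR.
PN = (3.21 − 1) / 3.21 = 2.21 / 3.21 ≈ 0.6885

PN ≈ 0.688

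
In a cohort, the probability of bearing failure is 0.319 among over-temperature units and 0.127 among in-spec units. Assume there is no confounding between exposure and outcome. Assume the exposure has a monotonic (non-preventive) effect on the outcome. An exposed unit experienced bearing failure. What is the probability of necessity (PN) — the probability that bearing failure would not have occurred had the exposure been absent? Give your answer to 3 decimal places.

Let p₁ = 0.319, p₀ = 0.127.
Under exogeneity and monotonicity, PN = (p₁ − p₀) / p₁.
PN = (0.319 − 0.127) / 0.319 = 0.192 / 0.319 ≈ 0.6019

PN ≈ 0.602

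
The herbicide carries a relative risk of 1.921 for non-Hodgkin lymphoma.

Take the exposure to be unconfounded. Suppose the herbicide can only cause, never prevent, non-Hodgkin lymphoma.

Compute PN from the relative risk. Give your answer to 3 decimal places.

PN ≈ 0.479

Under exogeneity and monotonicity, PN = (RR − 1) / RR = 1 − 1/RR.
PN = (1.921 − 1) / 1.921 = 0.921 / 1.921 ≈ 0.4794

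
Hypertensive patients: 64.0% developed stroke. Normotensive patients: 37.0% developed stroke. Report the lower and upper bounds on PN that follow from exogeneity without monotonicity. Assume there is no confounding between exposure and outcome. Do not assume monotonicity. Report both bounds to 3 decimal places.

0.422 ≤ PN ≤ 0.984

p₁ = 0.64, p₀ = 0.37.
Under exogeneity alone the bounds on PN are max{0,(p₁−p₀)/p₁} ≤ PN ≤ min{1,(1−p₀)/p₁}.
  lower = (p₁ − p₀)/p₁ = 0.27 / 0.64 ≈ 0.4219
  upper = min{1, (1 − p₀)/p₁} = 0.63 / 0.64 ≈ 0.9844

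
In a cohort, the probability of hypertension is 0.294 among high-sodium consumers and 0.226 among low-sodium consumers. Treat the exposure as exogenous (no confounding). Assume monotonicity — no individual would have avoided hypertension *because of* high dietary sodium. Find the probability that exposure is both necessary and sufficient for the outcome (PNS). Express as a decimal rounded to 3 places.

Let p₁ = 0.294, p₀ = 0.226.
Under exogeneity and monotonicity, PNS = p₁ − p₀.
PNS = 0.294 − 0.226 = 0.068

PNS ≈ 0.068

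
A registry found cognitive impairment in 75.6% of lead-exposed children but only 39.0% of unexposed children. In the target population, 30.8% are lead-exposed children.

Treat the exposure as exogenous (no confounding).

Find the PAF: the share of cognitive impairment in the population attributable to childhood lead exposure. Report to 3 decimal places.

p₁ = 0.756, p₀ = 0.39.
Overall risk P(Y=1) = π·p₁ + (1−π)·p₀ = 0.308×0.756 + 0.692×0.39 = 0.50273.
Under exogeneity, PAF = [P(Y=1) − p₀] / P(Y=1).
PAF = (0.50273 − 0.39) / 0.50273 ≈ 0.2242

PAF ≈ 0.224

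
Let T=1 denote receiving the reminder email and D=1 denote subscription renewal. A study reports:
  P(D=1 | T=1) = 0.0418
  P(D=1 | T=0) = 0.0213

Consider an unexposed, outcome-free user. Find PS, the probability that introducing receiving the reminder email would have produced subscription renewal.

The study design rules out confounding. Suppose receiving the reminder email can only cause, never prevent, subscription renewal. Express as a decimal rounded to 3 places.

Let p₁ = 0.0418, p₀ = 0.0213.
Under exogeneity and monotonicity, PS = (p₁ − p₀) / (1 − p₀).
PS = (0.0418 − 0.0213) / (1 − 0.0213) = 0.0205 / 0.9787 ≈ 0.0209

PS ≈ 0.021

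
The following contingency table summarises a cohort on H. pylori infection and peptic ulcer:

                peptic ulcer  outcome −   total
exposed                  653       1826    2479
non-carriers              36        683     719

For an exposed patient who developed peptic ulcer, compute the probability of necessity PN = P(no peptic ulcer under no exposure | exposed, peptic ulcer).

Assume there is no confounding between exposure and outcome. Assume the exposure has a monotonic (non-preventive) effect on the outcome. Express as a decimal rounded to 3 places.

PN ≈ 0.810

p₁ = P(outcome | exposed) = 653/2479 = 0.26341
p₀ = P(outcome | unexposed) = 36/719 = 0.05007
Under exogeneity and monotonicity, PN = (p₁ − p₀)/p₁.
PN = (0.26341 − 0.05007) / 0.26341 ≈ 0.8099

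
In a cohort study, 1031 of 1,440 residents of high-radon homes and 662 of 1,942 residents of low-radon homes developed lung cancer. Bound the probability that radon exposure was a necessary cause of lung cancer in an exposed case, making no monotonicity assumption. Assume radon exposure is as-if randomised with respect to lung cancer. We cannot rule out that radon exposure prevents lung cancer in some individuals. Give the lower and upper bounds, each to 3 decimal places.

p₁ = P(outcome | exposed) = 1031/1440 = 0.71597
p₀ = P(outcome | unexposed) = 662/1942 = 0.34089
Under exogeneity alone the bounds on PN are max{0,(p₁−p₀)/p₁} ≤ PN ≤ min{1,(1−p₀)/p₁}.
  lower = (p₁ − p₀)/p₁ = 0.37509 / 0.71597 ≈ 0.5239
  upper = min{1, (1 − p₀)/p₁} = 0.65911 / 0.71597 ≈ 0.9206

0.524 ≤ PN ≤ 0.921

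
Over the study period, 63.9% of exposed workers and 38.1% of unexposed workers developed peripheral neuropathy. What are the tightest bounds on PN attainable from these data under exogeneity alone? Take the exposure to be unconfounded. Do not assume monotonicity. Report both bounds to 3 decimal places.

0.404 ≤ PN ≤ 0.969

p₁ = 0.639, p₀ = 0.381.
Under exogeneity alone the bounds on PN are max{0,(p₁−p₀)/p₁} ≤ PN ≤ min{1,(1−p₀)/p₁}.
  lower = (p₁ − p₀)/p₁ = 0.258 / 0.639 ≈ 0.4038
  upper = min{1, (1 − p₀)/p₁} = 0.619 / 0.639 ≈ 0.9687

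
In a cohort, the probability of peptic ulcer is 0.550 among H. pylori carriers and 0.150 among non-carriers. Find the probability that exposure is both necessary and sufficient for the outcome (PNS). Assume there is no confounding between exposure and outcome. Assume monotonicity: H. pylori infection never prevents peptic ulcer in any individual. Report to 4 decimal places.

PNS ≈ 0.4000

Let p₁ = 0.55, p₀ = 0.15.
Under exogeneity and monotonicity, PNS = p₁ − p₀.
PNS = 0.55 − 0.15 = 0.4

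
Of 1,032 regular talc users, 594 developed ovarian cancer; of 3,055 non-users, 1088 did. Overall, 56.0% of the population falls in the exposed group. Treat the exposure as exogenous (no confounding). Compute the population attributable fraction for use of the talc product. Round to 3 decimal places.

p₁ = P(outcome | exposed) = 594/1032 = 0.57558
p₀ = P(outcome | unexposed) = 1088/3055 = 0.35614
Overall risk P(Y=1) = π·p₁ + (1−π)·p₀ = 0.56×0.57558 + 0.44×0.35614 = 0.47903.
Under exogeneity, PAF = [P(Y=1) − p₀] / P(Y=1).
PAF = (0.47903 − 0.35614) / 0.47903 ≈ 0.2565

PAF ≈ 0.257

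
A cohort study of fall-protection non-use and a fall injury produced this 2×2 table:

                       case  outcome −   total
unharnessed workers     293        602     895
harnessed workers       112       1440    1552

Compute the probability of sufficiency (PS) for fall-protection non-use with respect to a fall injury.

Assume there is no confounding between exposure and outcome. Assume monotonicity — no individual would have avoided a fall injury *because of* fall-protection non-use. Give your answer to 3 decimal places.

p₁ = P(outcome | exposed) = 293/895 = 0.32737
p₀ = P(outcome | unexposed) = 112/1552 = 0.072165
Under exogeneity and monotonicity, PS = (p₁ − p₀) / (1 − p₀).
PS = (0.32737 − 0.072165) / (1 − 0.072165) = 0.25521 / 0.92784 ≈ 0.2751

PS ≈ 0.275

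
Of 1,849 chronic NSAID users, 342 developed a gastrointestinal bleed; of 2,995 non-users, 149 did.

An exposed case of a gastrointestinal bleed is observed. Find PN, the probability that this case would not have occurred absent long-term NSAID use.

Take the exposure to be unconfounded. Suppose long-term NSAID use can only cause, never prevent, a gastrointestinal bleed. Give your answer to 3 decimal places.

PN ≈ 0.731

p₁ = P(outcome | exposed) = 342/1849 = 0.18496
p₀ = P(outcome | unexposed) = 149/2995 = 0.04975
Under exogeneity and monotonicity, PN = (p₁ − p₀) / p₁.
PN = (0.18496 − 0.04975) / 0.18496 = 0.13522 / 0.18496 ≈ 0.7310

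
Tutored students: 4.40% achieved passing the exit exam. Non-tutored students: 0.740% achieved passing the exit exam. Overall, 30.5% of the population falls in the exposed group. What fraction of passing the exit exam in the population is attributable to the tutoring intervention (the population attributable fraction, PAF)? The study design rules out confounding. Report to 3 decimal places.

PAF ≈ 0.601

p₁ = 0.044, p₀ = 0.0074.
Overall risk P(Y=1) = π·p₁ + (1−π)·p₀ = 0.305×0.044 + 0.695×0.0074 = 0.018563.
Under exogeneity, PAF = [P(Y=1) − p₀] / P(Y=1).
PAF = (0.018563 − 0.0074) / 0.018563 ≈ 0.6014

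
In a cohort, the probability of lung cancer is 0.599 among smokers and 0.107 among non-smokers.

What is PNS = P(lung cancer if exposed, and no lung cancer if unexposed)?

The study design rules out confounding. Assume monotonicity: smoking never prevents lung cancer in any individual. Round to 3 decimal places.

Let p₁ = 0.599, p₀ = 0.107.
Under exogeneity and monotonicity, PNS = p₁ − p₀.
PNS = 0.599 − 0.107 = 0.492

PNS ≈ 0.492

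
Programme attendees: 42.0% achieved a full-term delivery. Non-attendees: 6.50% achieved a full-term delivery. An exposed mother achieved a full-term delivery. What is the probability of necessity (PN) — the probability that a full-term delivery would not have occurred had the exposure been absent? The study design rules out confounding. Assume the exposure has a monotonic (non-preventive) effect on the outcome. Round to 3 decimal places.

p₁ = 0.42, p₀ = 0.065.
Under exogeneity and monotonicity, PN = (p₁ − p₀) / p₁.
PN = (0.42 − 0.065) / 0.42 = 0.355 / 0.42 ≈ 0.8452

PN ≈ 0.845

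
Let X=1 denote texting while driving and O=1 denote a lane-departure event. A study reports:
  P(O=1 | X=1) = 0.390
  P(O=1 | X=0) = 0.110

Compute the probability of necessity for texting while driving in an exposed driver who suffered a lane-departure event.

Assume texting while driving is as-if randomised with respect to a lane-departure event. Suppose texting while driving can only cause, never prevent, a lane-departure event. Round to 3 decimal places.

Let p₁ = 0.39, p₀ = 0.11.
Under exogeneity and monotonicity, PN = (p₁ − p₀) / p₁.
PN = (0.39 − 0.11) / 0.39 = 0.28 / 0.39 ≈ 0.7179

PN ≈ 0.718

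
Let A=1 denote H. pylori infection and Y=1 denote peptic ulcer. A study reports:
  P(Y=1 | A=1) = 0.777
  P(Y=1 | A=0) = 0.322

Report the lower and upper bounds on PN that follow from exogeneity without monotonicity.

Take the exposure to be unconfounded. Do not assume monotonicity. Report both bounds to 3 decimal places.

0.586 ≤ PN ≤ 0.873

Let p₁ = 0.777, p₀ = 0.322.
Under exogeneity alone the bounds on PN are max{0,(p₁−p₀)/p₁} ≤ PN ≤ min{1,(1−p₀)/p₁}.
  lower = (p₁ − p₀)/p₁ = 0.455 / 0.777 ≈ 0.5856
  upper = min{1, (1 − p₀)/p₁} = 0.678 / 0.777 ≈ 0.8726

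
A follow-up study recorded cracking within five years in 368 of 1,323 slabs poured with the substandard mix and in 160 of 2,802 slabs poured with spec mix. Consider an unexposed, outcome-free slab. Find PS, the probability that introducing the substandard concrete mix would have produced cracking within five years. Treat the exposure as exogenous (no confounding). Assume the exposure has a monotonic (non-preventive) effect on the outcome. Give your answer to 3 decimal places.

PS ≈ 0.234

p₁ = P(outcome | exposed) = 368/1323 = 0.27816
p₀ = P(outcome | unexposed) = 160/2802 = 0.057102
Under exogeneity and monotonicity, PS = (p₁ − p₀) / (1 − p₀).
PS = (0.27816 − 0.057102) / (1 − 0.057102) = 0.22105 / 0.9429 ≈ 0.2344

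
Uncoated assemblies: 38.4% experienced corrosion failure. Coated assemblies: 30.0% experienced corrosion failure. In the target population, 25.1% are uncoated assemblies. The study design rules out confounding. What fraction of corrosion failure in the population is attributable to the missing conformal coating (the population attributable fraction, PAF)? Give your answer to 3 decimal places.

PAF ≈ 0.066

p₁ = 0.384, p₀ = 0.3.
Overall risk P(Y=1) = π·p₁ + (1−π)·p₀ = 0.251×0.384 + 0.749×0.3 = 0.32108.
Under exogeneity, PAF = [P(Y=1) − p₀] / P(Y=1).
PAF = (0.32108 − 0.3) / 0.32108 ≈ 0.0657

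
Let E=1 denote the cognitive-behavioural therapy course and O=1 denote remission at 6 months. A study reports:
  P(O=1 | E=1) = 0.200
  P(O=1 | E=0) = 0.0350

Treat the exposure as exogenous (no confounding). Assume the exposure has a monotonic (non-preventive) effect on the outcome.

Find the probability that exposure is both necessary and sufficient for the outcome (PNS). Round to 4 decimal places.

Let p₁ = 0.2, p₀ = 0.035.
Under exogeneity and monotonicity, PNS = p₁ − p₀.
PNS = 0.2 − 0.035 = 0.165

PNS ≈ 0.1650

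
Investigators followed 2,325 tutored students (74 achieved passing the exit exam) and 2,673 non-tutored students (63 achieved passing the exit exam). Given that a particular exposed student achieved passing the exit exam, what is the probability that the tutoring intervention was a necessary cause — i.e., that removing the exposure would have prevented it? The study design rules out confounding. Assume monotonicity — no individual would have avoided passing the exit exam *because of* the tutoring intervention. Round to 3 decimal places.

p₁ = P(outcome | exposed) = 74/2325 = 0.031828
p₀ = P(outcome | unexposed) = 63/2673 = 0.023569
Under exogeneity and monotonicity, PN = (p₁ − p₀) / p₁.
PN = (0.031828 − 0.023569) / 0.031828 = 0.0082589 / 0.031828 ≈ 0.2595

PN ≈ 0.259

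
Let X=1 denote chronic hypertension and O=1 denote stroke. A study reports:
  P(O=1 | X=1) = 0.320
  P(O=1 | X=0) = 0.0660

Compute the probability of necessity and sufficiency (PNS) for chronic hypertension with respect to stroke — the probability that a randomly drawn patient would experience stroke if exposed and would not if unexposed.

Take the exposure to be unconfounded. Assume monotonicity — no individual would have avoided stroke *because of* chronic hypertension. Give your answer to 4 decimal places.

PNS ≈ 0.2540

Let p₁ = 0.32, p₀ = 0.066.
Under exogeneity and monotonicity, PNS = p₁ − p₀.
PNS = 0.32 − 0.066 = 0.254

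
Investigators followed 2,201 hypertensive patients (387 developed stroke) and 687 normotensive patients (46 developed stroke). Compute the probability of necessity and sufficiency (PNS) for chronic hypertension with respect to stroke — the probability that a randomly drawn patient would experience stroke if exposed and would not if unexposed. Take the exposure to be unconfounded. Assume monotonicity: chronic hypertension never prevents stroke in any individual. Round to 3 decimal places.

p₁ = P(outcome | exposed) = 387/2201 = 0.17583
p₀ = P(outcome | unexposed) = 46/687 = 0.066958
Under exogeneity and monotonicity, PNS = p₁ − p₀.
PNS = 0.17583 − 0.066958 = 0.10887

PNS ≈ 0.109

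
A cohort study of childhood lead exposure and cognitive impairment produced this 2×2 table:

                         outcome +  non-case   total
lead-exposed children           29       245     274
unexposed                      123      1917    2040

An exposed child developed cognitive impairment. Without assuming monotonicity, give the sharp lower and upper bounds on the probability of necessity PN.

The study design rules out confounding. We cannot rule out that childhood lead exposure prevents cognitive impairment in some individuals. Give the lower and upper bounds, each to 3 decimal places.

p₁ = P(outcome | exposed) = 29/274 = 0.10584
p₀ = P(outcome | unexposed) = 123/2040 = 0.060294
Under exogeneity alone the bounds on PN are max{0,(p₁−p₀)/p₁} ≤ PN ≤ min{1,(1−p₀)/p₁}.
  lower = (p₁ − p₀)/p₁ = 0.045545 / 0.10584 ≈ 0.4303
  upper = min{1, (1 − p₀)/p₁} = 0.93971 / 0.10584 ≈ 8.8786 → capped at 1

0.430 ≤ PN ≤ 1.000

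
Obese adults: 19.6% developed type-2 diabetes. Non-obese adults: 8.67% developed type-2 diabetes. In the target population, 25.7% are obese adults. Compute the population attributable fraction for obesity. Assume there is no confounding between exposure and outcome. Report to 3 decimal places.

p₁ = 0.196, p₀ = 0.0867.
Overall risk P(Y=1) = π·p₁ + (1−π)·p₀ = 0.257×0.196 + 0.743×0.0867 = 0.11479.
Under exogeneity, PAF = [P(Y=1) − p₀] / P(Y=1).
PAF = (0.11479 − 0.0867) / 0.11479 ≈ 0.2447

PAF ≈ 0.245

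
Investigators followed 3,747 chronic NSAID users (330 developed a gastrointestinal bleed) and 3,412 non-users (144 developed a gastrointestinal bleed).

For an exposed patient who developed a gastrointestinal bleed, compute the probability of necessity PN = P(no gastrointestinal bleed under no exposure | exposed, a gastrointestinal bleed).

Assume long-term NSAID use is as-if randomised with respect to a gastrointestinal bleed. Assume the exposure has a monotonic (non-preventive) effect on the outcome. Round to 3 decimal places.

PN ≈ 0.521

p₁ = P(outcome | exposed) = 330/3747 = 0.08807
p₀ = P(outcome | unexposed) = 144/3412 = 0.042204
Under exogeneity and monotonicity, PN = (p₁ − p₀) / p₁.
PN = (0.08807 − 0.042204) / 0.08807 = 0.045866 / 0.08807 ≈ 0.5208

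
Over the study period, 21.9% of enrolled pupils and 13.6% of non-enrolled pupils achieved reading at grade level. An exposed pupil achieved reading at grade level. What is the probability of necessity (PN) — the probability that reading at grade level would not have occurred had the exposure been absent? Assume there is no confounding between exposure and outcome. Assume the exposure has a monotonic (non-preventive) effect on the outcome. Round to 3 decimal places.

PN ≈ 0.379

p₁ = 0.219, p₀ = 0.136.
Under exogeneity and monotonicity, PN = (p₁ − p₀) / p₁.
PN = (0.219 − 0.136) / 0.219 = 0.083 / 0.219 ≈ 0.3790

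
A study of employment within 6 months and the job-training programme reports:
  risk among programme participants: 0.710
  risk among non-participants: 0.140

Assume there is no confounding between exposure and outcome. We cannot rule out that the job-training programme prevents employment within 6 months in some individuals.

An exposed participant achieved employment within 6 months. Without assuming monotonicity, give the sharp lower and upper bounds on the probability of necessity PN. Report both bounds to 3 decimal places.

Let p₁ = 0.71, p₀ = 0.14.
Under exogeneity alone the bounds on PN are max{0,(p₁−p₀)/p₁} ≤ PN ≤ min{1,(1−p₀)/p₁}.
  lower = (p₁ − p₀)/p₁ = 0.57 / 0.71 ≈ 0.8028
  upper = min{1, (1 − p₀)/p₁} = 0.86 / 0.71 ≈ 1.2113 → capped at 1

0.803 ≤ PN ≤ 1.000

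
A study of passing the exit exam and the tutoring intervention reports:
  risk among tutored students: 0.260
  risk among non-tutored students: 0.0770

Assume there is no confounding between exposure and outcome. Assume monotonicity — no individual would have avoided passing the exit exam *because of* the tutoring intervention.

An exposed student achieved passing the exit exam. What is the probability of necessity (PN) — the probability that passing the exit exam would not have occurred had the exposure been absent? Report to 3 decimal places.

Let p₁ = 0.26, p₀ = 0.077.
Under exogeneity and monotonicity, PN = (p₁ − p₀) / p₁.
PN = (0.26 − 0.077) / 0.26 = 0.183 / 0.26 ≈ 0.7038

PN ≈ 0.704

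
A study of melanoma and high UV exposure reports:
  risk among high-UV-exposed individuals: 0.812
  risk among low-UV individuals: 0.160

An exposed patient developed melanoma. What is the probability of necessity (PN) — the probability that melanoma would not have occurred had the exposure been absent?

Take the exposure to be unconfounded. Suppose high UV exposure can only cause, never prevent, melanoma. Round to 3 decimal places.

Let p₁ = 0.812, p₀ = 0.16.
Under exogeneity and monotonicity, PN = (p₁ − p₀) / p₁.
PN = (0.812 − 0.16) / 0.812 = 0.652 / 0.812 ≈ 0.8030

PN ≈ 0.803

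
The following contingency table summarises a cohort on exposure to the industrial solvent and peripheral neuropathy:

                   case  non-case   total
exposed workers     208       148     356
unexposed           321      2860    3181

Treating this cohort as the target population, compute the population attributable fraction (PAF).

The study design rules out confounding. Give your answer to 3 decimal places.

PAF ≈ 0.325

p₁ = P(outcome | exposed) = 208/356 = 0.58427
p₀ = P(outcome | unexposed) = 321/3181 = 0.10091
Exposure prevalence π = 356/3537 = 0.10065; overall risk P(Y=1) = 0.14956.
Under exogeneity, PAF = [P(Y=1) − p₀]/P(Y=1).
PAF = (0.14956 − 0.10091) / 0.14956 ≈ 0.3253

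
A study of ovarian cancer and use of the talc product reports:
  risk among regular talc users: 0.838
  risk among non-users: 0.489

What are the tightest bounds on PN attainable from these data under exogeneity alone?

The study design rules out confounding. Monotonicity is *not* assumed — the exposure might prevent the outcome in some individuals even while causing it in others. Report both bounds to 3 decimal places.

0.416 ≤ PN ≤ 0.610

Let p₁ = 0.838, p₀ = 0.489.
Under exogeneity alone the bounds on PN are max{0,(p₁−p₀)/p₁} ≤ PN ≤ min{1,(1−p₀)/p₁}.
  lower = (p₁ − p₀)/p₁ = 0.349 / 0.838 ≈ 0.4165
  upper = min{1, (1 − p₀)/p₁} = 0.511 / 0.838 ≈ 0.6098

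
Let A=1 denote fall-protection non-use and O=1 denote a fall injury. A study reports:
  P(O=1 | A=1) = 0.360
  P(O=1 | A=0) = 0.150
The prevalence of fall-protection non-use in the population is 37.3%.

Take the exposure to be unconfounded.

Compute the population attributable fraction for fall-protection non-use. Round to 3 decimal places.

PAF ≈ 0.343

Let p₁ = 0.36, p₀ = 0.15.
Overall risk P(Y=1) = π·p₁ + (1−π)·p₀ = 0.373×0.36 + 0.627×0.15 = 0.22833.
Under exogeneity, PAF = [P(Y=1) − p₀] / P(Y=1).
PAF = (0.22833 − 0.15) / 0.22833 ≈ 0.3431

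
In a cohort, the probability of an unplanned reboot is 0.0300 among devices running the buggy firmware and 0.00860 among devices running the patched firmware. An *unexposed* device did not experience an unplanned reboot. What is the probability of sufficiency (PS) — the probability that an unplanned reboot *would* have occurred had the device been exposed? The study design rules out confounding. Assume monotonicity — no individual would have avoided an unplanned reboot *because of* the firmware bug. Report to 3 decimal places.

Let p₁ = 0.03, p₀ = 0.0086.
Under exogeneity and monotonicity, PS = (p₁ − p₀) / (1 − p₀).
PS = (0.03 − 0.0086) / (1 − 0.0086) = 0.0214 / 0.9914 ≈ 0.0216

PS ≈ 0.022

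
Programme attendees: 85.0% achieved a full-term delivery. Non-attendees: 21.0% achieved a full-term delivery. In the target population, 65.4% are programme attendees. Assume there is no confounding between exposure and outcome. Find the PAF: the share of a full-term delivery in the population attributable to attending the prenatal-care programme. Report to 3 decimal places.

p₁ = 0.85, p₀ = 0.21.
Overall risk P(Y=1) = π·p₁ + (1−π)·p₀ = 0.654×0.85 + 0.346×0.21 = 0.62856.
Under exogeneity, PAF = [P(Y=1) − p₀] / P(Y=1).
PAF = (0.62856 − 0.21) / 0.62856 ≈ 0.6659

PAF ≈ 0.666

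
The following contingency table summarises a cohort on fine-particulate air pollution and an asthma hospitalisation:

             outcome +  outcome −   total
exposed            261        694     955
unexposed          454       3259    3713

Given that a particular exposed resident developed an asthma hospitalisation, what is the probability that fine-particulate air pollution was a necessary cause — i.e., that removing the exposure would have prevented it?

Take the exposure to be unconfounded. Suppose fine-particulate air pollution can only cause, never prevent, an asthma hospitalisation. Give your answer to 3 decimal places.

p₁ = P(outcome | exposed) = 261/955 = 0.2733
p₀ = P(outcome | unexposed) = 454/3713 = 0.12227
Under exogeneity and monotonicity, PN = (p₁ − p₀)/p₁.
PN = (0.2733 − 0.12227) / 0.2733 ≈ 0.5526

PN ≈ 0.553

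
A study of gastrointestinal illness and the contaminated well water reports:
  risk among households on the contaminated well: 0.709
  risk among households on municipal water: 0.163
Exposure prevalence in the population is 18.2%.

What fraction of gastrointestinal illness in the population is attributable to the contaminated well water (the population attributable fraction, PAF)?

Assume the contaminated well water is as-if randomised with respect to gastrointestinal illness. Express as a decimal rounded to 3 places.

PAF ≈ 0.379

Let p₁ = 0.709, p₀ = 0.163.
Overall risk P(Y=1) = π·p₁ + (1−π)·p₀ = 0.182×0.709 + 0.818×0.163 = 0.26237.
Under exogeneity, PAF = [P(Y=1) − p₀] / P(Y=1).
PAF = (0.26237 − 0.163) / 0.26237 ≈ 0.3787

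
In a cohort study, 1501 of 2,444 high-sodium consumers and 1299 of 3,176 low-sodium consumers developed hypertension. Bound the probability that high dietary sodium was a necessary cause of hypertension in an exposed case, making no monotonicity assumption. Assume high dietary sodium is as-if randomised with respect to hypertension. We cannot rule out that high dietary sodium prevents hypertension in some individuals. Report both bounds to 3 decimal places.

0.334 ≤ PN ≤ 0.962

p₁ = P(outcome | exposed) = 1501/2444 = 0.61416
p₀ = P(outcome | unexposed) = 1299/3176 = 0.40901
Under exogeneity alone the bounds on PN are max{0,(p₁−p₀)/p₁} ≤ PN ≤ min{1,(1−p₀)/p₁}.
  lower = (p₁ − p₀)/p₁ = 0.20515 / 0.61416 ≈ 0.3340
  upper = min{1, (1 − p₀)/p₁} = 0.59099 / 0.61416 ≈ 0.9623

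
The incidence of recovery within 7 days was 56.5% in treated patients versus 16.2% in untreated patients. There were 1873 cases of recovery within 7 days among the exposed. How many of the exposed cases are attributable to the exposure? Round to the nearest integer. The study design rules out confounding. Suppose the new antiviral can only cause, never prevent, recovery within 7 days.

about 1336 cases

p₁ = 0.565, p₀ = 0.162.
PN = (p₁ − p₀)/p₁ = (0.565 − 0.162) / 0.565 ≈ 0.71327.
Attributable cases ≈ PN × (exposed cases) = 0.71327 × 1873 ≈ 1335.96.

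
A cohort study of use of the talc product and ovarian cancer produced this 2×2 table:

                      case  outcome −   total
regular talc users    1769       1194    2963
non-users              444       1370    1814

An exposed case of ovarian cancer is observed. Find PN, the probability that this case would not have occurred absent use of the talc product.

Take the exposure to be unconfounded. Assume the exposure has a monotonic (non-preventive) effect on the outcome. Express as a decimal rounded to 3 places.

PN ≈ 0.590

p₁ = P(outcome | exposed) = 1769/2963 = 0.59703
p₀ = P(outcome | unexposed) = 444/1814 = 0.24476
Under exogeneity and monotonicity, PN = (p₁ − p₀)/p₁.
PN = (0.59703 − 0.24476) / 0.59703 ≈ 0.5900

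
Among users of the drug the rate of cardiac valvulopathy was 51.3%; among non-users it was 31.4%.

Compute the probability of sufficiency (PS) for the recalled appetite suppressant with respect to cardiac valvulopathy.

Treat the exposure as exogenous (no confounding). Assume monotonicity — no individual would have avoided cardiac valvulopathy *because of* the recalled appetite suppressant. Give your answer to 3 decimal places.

p₁ = 0.513, p₀ = 0.314.
Under exogeneity and monotonicity, PS = (p₁ − p₀) / (1 − p₀).
PS = (0.513 − 0.314) / (1 − 0.314) = 0.199 / 0.686 ≈ 0.2901

PS ≈ 0.290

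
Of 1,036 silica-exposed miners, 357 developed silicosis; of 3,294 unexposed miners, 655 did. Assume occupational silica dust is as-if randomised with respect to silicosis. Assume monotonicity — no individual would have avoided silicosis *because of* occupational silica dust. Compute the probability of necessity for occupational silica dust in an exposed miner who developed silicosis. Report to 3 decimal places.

PN ≈ 0.423

p₁ = P(outcome | exposed) = 357/1036 = 0.34459
p₀ = P(outcome | unexposed) = 655/3294 = 0.19885
Under exogeneity and monotonicity, PN = (p₁ − p₀) / p₁.
PN = (0.34459 − 0.19885) / 0.34459 = 0.14575 / 0.34459 ≈ 0.4230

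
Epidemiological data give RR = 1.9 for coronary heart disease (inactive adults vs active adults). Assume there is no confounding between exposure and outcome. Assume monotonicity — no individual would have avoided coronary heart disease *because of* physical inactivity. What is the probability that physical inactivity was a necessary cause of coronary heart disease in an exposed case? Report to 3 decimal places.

PN ≈ 0.474

Under exogeneity and monotonicity, PN = (RR − 1) / RR = 1 − 1/RR.
PN = (1.9 − 1) / 1.9 = 0.9 / 1.9 ≈ 0.4737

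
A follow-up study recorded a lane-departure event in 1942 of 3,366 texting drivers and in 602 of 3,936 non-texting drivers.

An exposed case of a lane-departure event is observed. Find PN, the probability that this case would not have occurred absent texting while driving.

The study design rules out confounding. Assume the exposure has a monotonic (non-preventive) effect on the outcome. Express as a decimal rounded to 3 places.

p₁ = P(outcome | exposed) = 1942/3366 = 0.57695
p₀ = P(outcome | unexposed) = 602/3936 = 0.15295
Under exogeneity and monotonicity, PN = (p₁ − p₀) / p₁.
PN = (0.57695 − 0.15295) / 0.57695 = 0.424 / 0.57695 ≈ 0.7349

PN ≈ 0.735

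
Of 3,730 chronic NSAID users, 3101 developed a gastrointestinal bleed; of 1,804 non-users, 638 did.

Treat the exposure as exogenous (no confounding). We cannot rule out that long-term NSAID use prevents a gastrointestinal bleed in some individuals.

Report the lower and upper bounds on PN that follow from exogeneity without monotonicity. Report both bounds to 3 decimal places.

0.575 ≤ PN ≤ 0.777

p₁ = P(outcome | exposed) = 3101/3730 = 0.83137
p₀ = P(outcome | unexposed) = 638/1804 = 0.35366
Under exogeneity alone the bounds on PN are max{0,(p₁−p₀)/p₁} ≤ PN ≤ min{1,(1−p₀)/p₁}.
  lower = (p₁ − p₀)/p₁ = 0.47771 / 0.83137 ≈ 0.5746
  upper = min{1, (1 − p₀)/p₁} = 0.64634 / 0.83137 ≈ 0.7774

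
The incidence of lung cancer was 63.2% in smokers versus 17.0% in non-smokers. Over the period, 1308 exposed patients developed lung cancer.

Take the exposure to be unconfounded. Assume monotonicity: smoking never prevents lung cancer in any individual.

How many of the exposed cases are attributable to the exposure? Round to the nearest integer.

p₁ = 0.632, p₀ = 0.17.
PN = (p₁ − p₀)/p₁ = (0.632 − 0.17) / 0.632 ≈ 0.73101.
Attributable cases ≈ PN × (exposed cases) = 0.73101 × 1308 ≈ 956.16.

about 956 cases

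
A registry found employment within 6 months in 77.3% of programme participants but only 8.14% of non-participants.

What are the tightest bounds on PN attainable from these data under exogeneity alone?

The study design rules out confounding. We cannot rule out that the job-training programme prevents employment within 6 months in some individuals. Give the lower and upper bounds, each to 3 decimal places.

p₁ = 0.773, p₀ = 0.0814.
Under exogeneity alone the bounds on PN are max{0,(p₁−p₀)/p₁} ≤ PN ≤ min{1,(1−p₀)/p₁}.
  lower = (p₁ − p₀)/p₁ = 0.6916 / 0.773 ≈ 0.8947
  upper = min{1, (1 − p₀)/p₁} = 0.9186 / 0.773 ≈ 1.1884 → capped at 1

0.895 ≤ PN ≤ 1.000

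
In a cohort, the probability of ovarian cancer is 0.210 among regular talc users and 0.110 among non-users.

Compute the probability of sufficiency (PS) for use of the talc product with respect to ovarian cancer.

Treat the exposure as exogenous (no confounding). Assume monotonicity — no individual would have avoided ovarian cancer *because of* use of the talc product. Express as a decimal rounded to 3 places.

PS ≈ 0.112

Let p₁ = 0.21, p₀ = 0.11.
Under exogeneity and monotonicity, PS = (p₁ − p₀) / (1 − p₀).
PS = (0.21 − 0.11) / (1 − 0.11) = 0.1 / 0.89 ≈ 0.1124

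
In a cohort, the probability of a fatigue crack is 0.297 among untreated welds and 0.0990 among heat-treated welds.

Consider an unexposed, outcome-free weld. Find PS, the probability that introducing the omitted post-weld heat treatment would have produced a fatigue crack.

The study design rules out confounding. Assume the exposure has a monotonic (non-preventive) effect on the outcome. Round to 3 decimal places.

Let p₁ = 0.297, p₀ = 0.099.
Under exogeneity and monotonicity, PS = (p₁ − p₀) / (1 − p₀).
PS = (0.297 − 0.099) / (1 − 0.099) = 0.198 / 0.901 ≈ 0.2198

PS ≈ 0.220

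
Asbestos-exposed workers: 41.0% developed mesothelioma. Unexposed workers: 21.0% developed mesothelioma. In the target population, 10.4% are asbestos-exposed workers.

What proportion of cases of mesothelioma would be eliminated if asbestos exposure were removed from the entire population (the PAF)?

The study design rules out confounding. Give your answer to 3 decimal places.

PAF ≈ 0.090

p₁ = 0.41, p₀ = 0.21.
Overall risk P(Y=1) = π·p₁ + (1−π)·p₀ = 0.104×0.41 + 0.896×0.21 = 0.2308.
Under exogeneity, PAF = [P(Y=1) − p₀] / P(Y=1).
PAF = (0.2308 − 0.21) / 0.2308 ≈ 0.0901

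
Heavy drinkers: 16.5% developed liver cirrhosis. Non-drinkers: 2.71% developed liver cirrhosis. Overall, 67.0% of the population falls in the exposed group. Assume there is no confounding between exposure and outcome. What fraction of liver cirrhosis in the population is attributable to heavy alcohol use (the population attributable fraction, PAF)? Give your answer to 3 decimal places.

p₁ = 0.165, p₀ = 0.0271.
Overall risk P(Y=1) = π·p₁ + (1−π)·p₀ = 0.67×0.165 + 0.33×0.0271 = 0.11949.
Under exogeneity, PAF = [P(Y=1) − p₀] / P(Y=1).
PAF = (0.11949 − 0.0271) / 0.11949 ≈ 0.7732

PAF ≈ 0.773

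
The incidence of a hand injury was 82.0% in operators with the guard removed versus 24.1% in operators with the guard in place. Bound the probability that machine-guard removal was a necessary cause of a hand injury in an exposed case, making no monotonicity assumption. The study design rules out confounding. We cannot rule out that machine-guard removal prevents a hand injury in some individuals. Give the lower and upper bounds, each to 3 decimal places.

0.706 ≤ PN ≤ 0.926

p₁ = 0.82, p₀ = 0.241.
Under exogeneity alone the bounds on PN are max{0,(p₁−p₀)/p₁} ≤ PN ≤ min{1,(1−p₀)/p₁}.
  lower = (p₁ − p₀)/p₁ = 0.579 / 0.82 ≈ 0.7061
  upper = min{1, (1 − p₀)/p₁} = 0.759 / 0.82 ≈ 0.9256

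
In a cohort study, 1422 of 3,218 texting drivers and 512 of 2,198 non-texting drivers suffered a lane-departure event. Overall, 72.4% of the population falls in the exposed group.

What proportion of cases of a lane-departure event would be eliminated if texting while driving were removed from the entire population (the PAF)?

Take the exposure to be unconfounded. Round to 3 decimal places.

PAF ≈ 0.394

p₁ = P(outcome | exposed) = 1422/3218 = 0.44189
p₀ = P(outcome | unexposed) = 512/2198 = 0.23294
Overall risk P(Y=1) = π·p₁ + (1−π)·p₀ = 0.724×0.44189 + 0.276×0.23294 = 0.38422.
Under exogeneity, PAF = [P(Y=1) − p₀] / P(Y=1).
PAF = (0.38422 − 0.23294) / 0.38422 ≈ 0.3937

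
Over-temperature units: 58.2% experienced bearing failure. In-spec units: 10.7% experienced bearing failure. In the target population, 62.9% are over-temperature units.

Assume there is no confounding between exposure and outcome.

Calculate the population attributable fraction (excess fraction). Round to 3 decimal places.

PAF ≈ 0.736

p₁ = 0.582, p₀ = 0.107.
Overall risk P(Y=1) = π·p₁ + (1−π)·p₀ = 0.629×0.582 + 0.371×0.107 = 0.40578.
Under exogeneity, PAF = [P(Y=1) − p₀] / P(Y=1).
PAF = (0.40578 − 0.107) / 0.40578 ≈ 0.7363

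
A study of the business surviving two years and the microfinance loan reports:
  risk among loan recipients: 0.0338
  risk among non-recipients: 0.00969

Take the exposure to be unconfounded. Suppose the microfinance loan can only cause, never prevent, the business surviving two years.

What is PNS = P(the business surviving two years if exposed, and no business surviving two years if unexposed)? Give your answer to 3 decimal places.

Let p₁ = 0.0338, p₀ = 0.00969.
Under exogeneity and monotonicity, PNS = p₁ − p₀.
PNS = 0.0338 − 0.00969 = 0.02411

PNS ≈ 0.024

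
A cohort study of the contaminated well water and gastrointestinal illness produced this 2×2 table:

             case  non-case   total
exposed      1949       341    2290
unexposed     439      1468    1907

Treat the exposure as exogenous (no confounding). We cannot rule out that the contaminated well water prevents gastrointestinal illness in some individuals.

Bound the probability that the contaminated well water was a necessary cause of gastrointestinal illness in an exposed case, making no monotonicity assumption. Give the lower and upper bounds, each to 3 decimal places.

0.730 ≤ PN ≤ 0.904

p₁ = P(outcome | exposed) = 1949/2290 = 0.85109
p₀ = P(outcome | unexposed) = 439/1907 = 0.2302
Under exogeneity alone the bounds on PN are max{0,(p₁−p₀)/p₁} ≤ PN ≤ min{1,(1−p₀)/p₁}.
  lower = (p₁ − p₀)/p₁ = 0.62089 / 0.85109 ≈ 0.7295
  upper = min{1, (1 − p₀)/p₁} = 0.7698 / 0.85109 ≈ 0.9045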